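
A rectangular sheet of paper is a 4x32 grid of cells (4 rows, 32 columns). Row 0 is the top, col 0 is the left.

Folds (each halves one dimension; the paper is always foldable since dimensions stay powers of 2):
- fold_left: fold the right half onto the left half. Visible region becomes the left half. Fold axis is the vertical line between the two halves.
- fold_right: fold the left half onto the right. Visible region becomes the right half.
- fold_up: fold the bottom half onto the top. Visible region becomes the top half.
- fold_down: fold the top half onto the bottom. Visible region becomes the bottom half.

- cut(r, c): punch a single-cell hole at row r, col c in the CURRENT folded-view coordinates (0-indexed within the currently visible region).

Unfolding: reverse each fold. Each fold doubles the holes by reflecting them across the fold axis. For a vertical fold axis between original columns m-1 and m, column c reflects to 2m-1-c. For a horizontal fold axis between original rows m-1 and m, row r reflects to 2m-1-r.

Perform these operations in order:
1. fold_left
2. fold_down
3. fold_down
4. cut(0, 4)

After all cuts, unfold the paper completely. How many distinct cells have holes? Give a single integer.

Answer: 8

Derivation:
Op 1 fold_left: fold axis v@16; visible region now rows[0,4) x cols[0,16) = 4x16
Op 2 fold_down: fold axis h@2; visible region now rows[2,4) x cols[0,16) = 2x16
Op 3 fold_down: fold axis h@3; visible region now rows[3,4) x cols[0,16) = 1x16
Op 4 cut(0, 4): punch at orig (3,4); cuts so far [(3, 4)]; region rows[3,4) x cols[0,16) = 1x16
Unfold 1 (reflect across h@3): 2 holes -> [(2, 4), (3, 4)]
Unfold 2 (reflect across h@2): 4 holes -> [(0, 4), (1, 4), (2, 4), (3, 4)]
Unfold 3 (reflect across v@16): 8 holes -> [(0, 4), (0, 27), (1, 4), (1, 27), (2, 4), (2, 27), (3, 4), (3, 27)]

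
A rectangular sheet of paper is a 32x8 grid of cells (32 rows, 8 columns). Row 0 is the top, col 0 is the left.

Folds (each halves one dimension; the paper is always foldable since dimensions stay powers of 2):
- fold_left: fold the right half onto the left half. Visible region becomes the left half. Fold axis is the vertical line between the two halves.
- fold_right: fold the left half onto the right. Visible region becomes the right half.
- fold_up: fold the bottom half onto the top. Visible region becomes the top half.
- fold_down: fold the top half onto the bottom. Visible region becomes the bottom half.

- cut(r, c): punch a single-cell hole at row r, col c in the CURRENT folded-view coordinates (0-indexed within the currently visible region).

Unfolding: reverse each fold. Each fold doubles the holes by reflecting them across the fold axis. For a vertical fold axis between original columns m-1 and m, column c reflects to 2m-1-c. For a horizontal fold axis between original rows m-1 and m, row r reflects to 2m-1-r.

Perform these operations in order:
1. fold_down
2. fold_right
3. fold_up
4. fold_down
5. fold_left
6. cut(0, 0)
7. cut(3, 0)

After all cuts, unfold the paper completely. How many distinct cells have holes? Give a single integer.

Op 1 fold_down: fold axis h@16; visible region now rows[16,32) x cols[0,8) = 16x8
Op 2 fold_right: fold axis v@4; visible region now rows[16,32) x cols[4,8) = 16x4
Op 3 fold_up: fold axis h@24; visible region now rows[16,24) x cols[4,8) = 8x4
Op 4 fold_down: fold axis h@20; visible region now rows[20,24) x cols[4,8) = 4x4
Op 5 fold_left: fold axis v@6; visible region now rows[20,24) x cols[4,6) = 4x2
Op 6 cut(0, 0): punch at orig (20,4); cuts so far [(20, 4)]; region rows[20,24) x cols[4,6) = 4x2
Op 7 cut(3, 0): punch at orig (23,4); cuts so far [(20, 4), (23, 4)]; region rows[20,24) x cols[4,6) = 4x2
Unfold 1 (reflect across v@6): 4 holes -> [(20, 4), (20, 7), (23, 4), (23, 7)]
Unfold 2 (reflect across h@20): 8 holes -> [(16, 4), (16, 7), (19, 4), (19, 7), (20, 4), (20, 7), (23, 4), (23, 7)]
Unfold 3 (reflect across h@24): 16 holes -> [(16, 4), (16, 7), (19, 4), (19, 7), (20, 4), (20, 7), (23, 4), (23, 7), (24, 4), (24, 7), (27, 4), (27, 7), (28, 4), (28, 7), (31, 4), (31, 7)]
Unfold 4 (reflect across v@4): 32 holes -> [(16, 0), (16, 3), (16, 4), (16, 7), (19, 0), (19, 3), (19, 4), (19, 7), (20, 0), (20, 3), (20, 4), (20, 7), (23, 0), (23, 3), (23, 4), (23, 7), (24, 0), (24, 3), (24, 4), (24, 7), (27, 0), (27, 3), (27, 4), (27, 7), (28, 0), (28, 3), (28, 4), (28, 7), (31, 0), (31, 3), (31, 4), (31, 7)]
Unfold 5 (reflect across h@16): 64 holes -> [(0, 0), (0, 3), (0, 4), (0, 7), (3, 0), (3, 3), (3, 4), (3, 7), (4, 0), (4, 3), (4, 4), (4, 7), (7, 0), (7, 3), (7, 4), (7, 7), (8, 0), (8, 3), (8, 4), (8, 7), (11, 0), (11, 3), (11, 4), (11, 7), (12, 0), (12, 3), (12, 4), (12, 7), (15, 0), (15, 3), (15, 4), (15, 7), (16, 0), (16, 3), (16, 4), (16, 7), (19, 0), (19, 3), (19, 4), (19, 7), (20, 0), (20, 3), (20, 4), (20, 7), (23, 0), (23, 3), (23, 4), (23, 7), (24, 0), (24, 3), (24, 4), (24, 7), (27, 0), (27, 3), (27, 4), (27, 7), (28, 0), (28, 3), (28, 4), (28, 7), (31, 0), (31, 3), (31, 4), (31, 7)]

Answer: 64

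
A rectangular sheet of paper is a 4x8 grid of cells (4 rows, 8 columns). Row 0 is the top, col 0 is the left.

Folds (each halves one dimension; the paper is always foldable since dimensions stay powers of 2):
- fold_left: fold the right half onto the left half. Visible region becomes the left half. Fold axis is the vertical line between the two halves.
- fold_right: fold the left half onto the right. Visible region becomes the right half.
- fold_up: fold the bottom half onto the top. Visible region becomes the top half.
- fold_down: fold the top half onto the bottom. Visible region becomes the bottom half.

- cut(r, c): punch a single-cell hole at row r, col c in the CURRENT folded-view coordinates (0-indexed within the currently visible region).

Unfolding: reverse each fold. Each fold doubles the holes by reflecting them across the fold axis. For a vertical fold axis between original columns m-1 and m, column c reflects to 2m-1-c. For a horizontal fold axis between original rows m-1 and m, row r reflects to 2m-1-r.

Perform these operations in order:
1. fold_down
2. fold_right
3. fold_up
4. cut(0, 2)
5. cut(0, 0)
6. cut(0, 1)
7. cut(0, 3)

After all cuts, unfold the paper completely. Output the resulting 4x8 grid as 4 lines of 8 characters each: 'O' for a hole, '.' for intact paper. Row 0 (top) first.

Op 1 fold_down: fold axis h@2; visible region now rows[2,4) x cols[0,8) = 2x8
Op 2 fold_right: fold axis v@4; visible region now rows[2,4) x cols[4,8) = 2x4
Op 3 fold_up: fold axis h@3; visible region now rows[2,3) x cols[4,8) = 1x4
Op 4 cut(0, 2): punch at orig (2,6); cuts so far [(2, 6)]; region rows[2,3) x cols[4,8) = 1x4
Op 5 cut(0, 0): punch at orig (2,4); cuts so far [(2, 4), (2, 6)]; region rows[2,3) x cols[4,8) = 1x4
Op 6 cut(0, 1): punch at orig (2,5); cuts so far [(2, 4), (2, 5), (2, 6)]; region rows[2,3) x cols[4,8) = 1x4
Op 7 cut(0, 3): punch at orig (2,7); cuts so far [(2, 4), (2, 5), (2, 6), (2, 7)]; region rows[2,3) x cols[4,8) = 1x4
Unfold 1 (reflect across h@3): 8 holes -> [(2, 4), (2, 5), (2, 6), (2, 7), (3, 4), (3, 5), (3, 6), (3, 7)]
Unfold 2 (reflect across v@4): 16 holes -> [(2, 0), (2, 1), (2, 2), (2, 3), (2, 4), (2, 5), (2, 6), (2, 7), (3, 0), (3, 1), (3, 2), (3, 3), (3, 4), (3, 5), (3, 6), (3, 7)]
Unfold 3 (reflect across h@2): 32 holes -> [(0, 0), (0, 1), (0, 2), (0, 3), (0, 4), (0, 5), (0, 6), (0, 7), (1, 0), (1, 1), (1, 2), (1, 3), (1, 4), (1, 5), (1, 6), (1, 7), (2, 0), (2, 1), (2, 2), (2, 3), (2, 4), (2, 5), (2, 6), (2, 7), (3, 0), (3, 1), (3, 2), (3, 3), (3, 4), (3, 5), (3, 6), (3, 7)]

Answer: OOOOOOOO
OOOOOOOO
OOOOOOOO
OOOOOOOO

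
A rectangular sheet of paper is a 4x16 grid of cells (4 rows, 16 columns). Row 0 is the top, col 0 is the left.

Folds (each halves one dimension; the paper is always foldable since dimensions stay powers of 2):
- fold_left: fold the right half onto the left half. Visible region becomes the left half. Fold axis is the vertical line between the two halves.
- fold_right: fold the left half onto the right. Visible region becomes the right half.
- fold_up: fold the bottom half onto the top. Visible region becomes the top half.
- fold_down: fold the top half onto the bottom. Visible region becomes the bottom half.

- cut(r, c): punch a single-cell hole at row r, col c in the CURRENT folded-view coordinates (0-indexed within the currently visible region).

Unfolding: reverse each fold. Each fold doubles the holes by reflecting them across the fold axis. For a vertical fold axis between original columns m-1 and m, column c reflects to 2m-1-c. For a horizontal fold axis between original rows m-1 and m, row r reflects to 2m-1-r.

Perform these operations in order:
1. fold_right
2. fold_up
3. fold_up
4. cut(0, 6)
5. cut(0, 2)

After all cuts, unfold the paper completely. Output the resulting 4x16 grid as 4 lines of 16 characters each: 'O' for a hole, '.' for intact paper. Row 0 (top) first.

Answer: .O...O....O...O.
.O...O....O...O.
.O...O....O...O.
.O...O....O...O.

Derivation:
Op 1 fold_right: fold axis v@8; visible region now rows[0,4) x cols[8,16) = 4x8
Op 2 fold_up: fold axis h@2; visible region now rows[0,2) x cols[8,16) = 2x8
Op 3 fold_up: fold axis h@1; visible region now rows[0,1) x cols[8,16) = 1x8
Op 4 cut(0, 6): punch at orig (0,14); cuts so far [(0, 14)]; region rows[0,1) x cols[8,16) = 1x8
Op 5 cut(0, 2): punch at orig (0,10); cuts so far [(0, 10), (0, 14)]; region rows[0,1) x cols[8,16) = 1x8
Unfold 1 (reflect across h@1): 4 holes -> [(0, 10), (0, 14), (1, 10), (1, 14)]
Unfold 2 (reflect across h@2): 8 holes -> [(0, 10), (0, 14), (1, 10), (1, 14), (2, 10), (2, 14), (3, 10), (3, 14)]
Unfold 3 (reflect across v@8): 16 holes -> [(0, 1), (0, 5), (0, 10), (0, 14), (1, 1), (1, 5), (1, 10), (1, 14), (2, 1), (2, 5), (2, 10), (2, 14), (3, 1), (3, 5), (3, 10), (3, 14)]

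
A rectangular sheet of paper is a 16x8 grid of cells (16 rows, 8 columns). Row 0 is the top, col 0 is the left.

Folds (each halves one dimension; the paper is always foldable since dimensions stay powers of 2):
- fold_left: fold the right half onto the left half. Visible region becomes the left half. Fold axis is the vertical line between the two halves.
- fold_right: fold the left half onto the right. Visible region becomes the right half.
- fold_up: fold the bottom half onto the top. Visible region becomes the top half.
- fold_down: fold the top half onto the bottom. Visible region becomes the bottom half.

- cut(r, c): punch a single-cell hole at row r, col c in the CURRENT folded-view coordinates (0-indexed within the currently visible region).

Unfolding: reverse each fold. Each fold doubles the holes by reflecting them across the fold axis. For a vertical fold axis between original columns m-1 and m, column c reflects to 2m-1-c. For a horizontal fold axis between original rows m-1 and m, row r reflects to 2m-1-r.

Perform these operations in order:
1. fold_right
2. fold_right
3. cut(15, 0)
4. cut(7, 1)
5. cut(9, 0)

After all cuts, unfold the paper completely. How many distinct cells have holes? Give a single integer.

Answer: 12

Derivation:
Op 1 fold_right: fold axis v@4; visible region now rows[0,16) x cols[4,8) = 16x4
Op 2 fold_right: fold axis v@6; visible region now rows[0,16) x cols[6,8) = 16x2
Op 3 cut(15, 0): punch at orig (15,6); cuts so far [(15, 6)]; region rows[0,16) x cols[6,8) = 16x2
Op 4 cut(7, 1): punch at orig (7,7); cuts so far [(7, 7), (15, 6)]; region rows[0,16) x cols[6,8) = 16x2
Op 5 cut(9, 0): punch at orig (9,6); cuts so far [(7, 7), (9, 6), (15, 6)]; region rows[0,16) x cols[6,8) = 16x2
Unfold 1 (reflect across v@6): 6 holes -> [(7, 4), (7, 7), (9, 5), (9, 6), (15, 5), (15, 6)]
Unfold 2 (reflect across v@4): 12 holes -> [(7, 0), (7, 3), (7, 4), (7, 7), (9, 1), (9, 2), (9, 5), (9, 6), (15, 1), (15, 2), (15, 5), (15, 6)]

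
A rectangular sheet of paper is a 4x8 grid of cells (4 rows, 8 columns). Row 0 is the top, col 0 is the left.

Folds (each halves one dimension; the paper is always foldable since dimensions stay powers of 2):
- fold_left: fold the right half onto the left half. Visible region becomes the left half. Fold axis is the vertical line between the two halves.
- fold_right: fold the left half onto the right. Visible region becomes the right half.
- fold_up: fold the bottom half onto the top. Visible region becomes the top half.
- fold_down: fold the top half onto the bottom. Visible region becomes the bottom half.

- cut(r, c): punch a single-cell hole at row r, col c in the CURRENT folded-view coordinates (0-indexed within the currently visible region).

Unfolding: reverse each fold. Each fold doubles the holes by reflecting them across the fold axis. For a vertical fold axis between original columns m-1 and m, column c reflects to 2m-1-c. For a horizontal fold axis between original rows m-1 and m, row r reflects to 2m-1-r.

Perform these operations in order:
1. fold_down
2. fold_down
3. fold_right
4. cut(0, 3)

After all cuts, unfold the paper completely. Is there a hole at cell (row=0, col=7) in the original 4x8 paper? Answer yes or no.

Answer: yes

Derivation:
Op 1 fold_down: fold axis h@2; visible region now rows[2,4) x cols[0,8) = 2x8
Op 2 fold_down: fold axis h@3; visible region now rows[3,4) x cols[0,8) = 1x8
Op 3 fold_right: fold axis v@4; visible region now rows[3,4) x cols[4,8) = 1x4
Op 4 cut(0, 3): punch at orig (3,7); cuts so far [(3, 7)]; region rows[3,4) x cols[4,8) = 1x4
Unfold 1 (reflect across v@4): 2 holes -> [(3, 0), (3, 7)]
Unfold 2 (reflect across h@3): 4 holes -> [(2, 0), (2, 7), (3, 0), (3, 7)]
Unfold 3 (reflect across h@2): 8 holes -> [(0, 0), (0, 7), (1, 0), (1, 7), (2, 0), (2, 7), (3, 0), (3, 7)]
Holes: [(0, 0), (0, 7), (1, 0), (1, 7), (2, 0), (2, 7), (3, 0), (3, 7)]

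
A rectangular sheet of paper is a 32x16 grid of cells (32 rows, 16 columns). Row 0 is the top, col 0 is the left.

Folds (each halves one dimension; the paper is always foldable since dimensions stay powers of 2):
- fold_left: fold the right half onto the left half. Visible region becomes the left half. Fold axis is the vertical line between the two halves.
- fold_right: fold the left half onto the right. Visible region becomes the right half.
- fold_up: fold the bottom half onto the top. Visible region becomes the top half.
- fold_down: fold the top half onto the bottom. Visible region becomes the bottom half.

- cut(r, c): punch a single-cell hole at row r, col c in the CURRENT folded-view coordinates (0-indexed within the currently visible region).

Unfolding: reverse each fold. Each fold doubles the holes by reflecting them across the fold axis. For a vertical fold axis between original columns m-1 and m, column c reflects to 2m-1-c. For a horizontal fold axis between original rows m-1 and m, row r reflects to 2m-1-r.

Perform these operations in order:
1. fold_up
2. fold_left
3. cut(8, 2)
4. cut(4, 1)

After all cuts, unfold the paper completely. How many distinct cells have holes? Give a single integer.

Op 1 fold_up: fold axis h@16; visible region now rows[0,16) x cols[0,16) = 16x16
Op 2 fold_left: fold axis v@8; visible region now rows[0,16) x cols[0,8) = 16x8
Op 3 cut(8, 2): punch at orig (8,2); cuts so far [(8, 2)]; region rows[0,16) x cols[0,8) = 16x8
Op 4 cut(4, 1): punch at orig (4,1); cuts so far [(4, 1), (8, 2)]; region rows[0,16) x cols[0,8) = 16x8
Unfold 1 (reflect across v@8): 4 holes -> [(4, 1), (4, 14), (8, 2), (8, 13)]
Unfold 2 (reflect across h@16): 8 holes -> [(4, 1), (4, 14), (8, 2), (8, 13), (23, 2), (23, 13), (27, 1), (27, 14)]

Answer: 8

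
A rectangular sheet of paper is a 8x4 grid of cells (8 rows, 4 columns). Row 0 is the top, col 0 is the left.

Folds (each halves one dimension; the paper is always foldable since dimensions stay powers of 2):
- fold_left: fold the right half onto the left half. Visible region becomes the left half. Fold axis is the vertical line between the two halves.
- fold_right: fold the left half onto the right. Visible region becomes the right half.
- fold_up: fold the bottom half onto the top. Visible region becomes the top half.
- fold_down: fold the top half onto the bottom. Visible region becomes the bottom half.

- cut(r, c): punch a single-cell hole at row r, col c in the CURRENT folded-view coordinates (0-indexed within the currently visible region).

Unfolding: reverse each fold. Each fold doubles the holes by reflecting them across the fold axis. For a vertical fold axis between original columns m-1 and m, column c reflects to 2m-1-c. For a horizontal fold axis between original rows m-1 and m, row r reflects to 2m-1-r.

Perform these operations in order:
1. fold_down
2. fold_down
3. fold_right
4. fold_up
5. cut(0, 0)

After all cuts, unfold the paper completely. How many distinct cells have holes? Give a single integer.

Answer: 16

Derivation:
Op 1 fold_down: fold axis h@4; visible region now rows[4,8) x cols[0,4) = 4x4
Op 2 fold_down: fold axis h@6; visible region now rows[6,8) x cols[0,4) = 2x4
Op 3 fold_right: fold axis v@2; visible region now rows[6,8) x cols[2,4) = 2x2
Op 4 fold_up: fold axis h@7; visible region now rows[6,7) x cols[2,4) = 1x2
Op 5 cut(0, 0): punch at orig (6,2); cuts so far [(6, 2)]; region rows[6,7) x cols[2,4) = 1x2
Unfold 1 (reflect across h@7): 2 holes -> [(6, 2), (7, 2)]
Unfold 2 (reflect across v@2): 4 holes -> [(6, 1), (6, 2), (7, 1), (7, 2)]
Unfold 3 (reflect across h@6): 8 holes -> [(4, 1), (4, 2), (5, 1), (5, 2), (6, 1), (6, 2), (7, 1), (7, 2)]
Unfold 4 (reflect across h@4): 16 holes -> [(0, 1), (0, 2), (1, 1), (1, 2), (2, 1), (2, 2), (3, 1), (3, 2), (4, 1), (4, 2), (5, 1), (5, 2), (6, 1), (6, 2), (7, 1), (7, 2)]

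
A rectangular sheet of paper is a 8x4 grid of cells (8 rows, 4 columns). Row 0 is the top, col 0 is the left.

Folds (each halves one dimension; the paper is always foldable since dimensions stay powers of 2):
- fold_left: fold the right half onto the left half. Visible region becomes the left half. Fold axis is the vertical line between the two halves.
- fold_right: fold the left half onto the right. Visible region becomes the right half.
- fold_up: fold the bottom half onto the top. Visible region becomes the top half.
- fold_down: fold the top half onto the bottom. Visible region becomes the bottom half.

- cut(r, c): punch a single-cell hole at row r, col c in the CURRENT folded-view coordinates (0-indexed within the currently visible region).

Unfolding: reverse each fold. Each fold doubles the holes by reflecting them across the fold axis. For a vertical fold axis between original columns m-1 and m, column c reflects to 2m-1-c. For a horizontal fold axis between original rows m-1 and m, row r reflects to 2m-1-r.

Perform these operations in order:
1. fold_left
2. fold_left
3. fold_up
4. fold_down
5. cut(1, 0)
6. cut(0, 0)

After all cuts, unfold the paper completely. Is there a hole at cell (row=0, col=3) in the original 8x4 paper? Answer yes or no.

Op 1 fold_left: fold axis v@2; visible region now rows[0,8) x cols[0,2) = 8x2
Op 2 fold_left: fold axis v@1; visible region now rows[0,8) x cols[0,1) = 8x1
Op 3 fold_up: fold axis h@4; visible region now rows[0,4) x cols[0,1) = 4x1
Op 4 fold_down: fold axis h@2; visible region now rows[2,4) x cols[0,1) = 2x1
Op 5 cut(1, 0): punch at orig (3,0); cuts so far [(3, 0)]; region rows[2,4) x cols[0,1) = 2x1
Op 6 cut(0, 0): punch at orig (2,0); cuts so far [(2, 0), (3, 0)]; region rows[2,4) x cols[0,1) = 2x1
Unfold 1 (reflect across h@2): 4 holes -> [(0, 0), (1, 0), (2, 0), (3, 0)]
Unfold 2 (reflect across h@4): 8 holes -> [(0, 0), (1, 0), (2, 0), (3, 0), (4, 0), (5, 0), (6, 0), (7, 0)]
Unfold 3 (reflect across v@1): 16 holes -> [(0, 0), (0, 1), (1, 0), (1, 1), (2, 0), (2, 1), (3, 0), (3, 1), (4, 0), (4, 1), (5, 0), (5, 1), (6, 0), (6, 1), (7, 0), (7, 1)]
Unfold 4 (reflect across v@2): 32 holes -> [(0, 0), (0, 1), (0, 2), (0, 3), (1, 0), (1, 1), (1, 2), (1, 3), (2, 0), (2, 1), (2, 2), (2, 3), (3, 0), (3, 1), (3, 2), (3, 3), (4, 0), (4, 1), (4, 2), (4, 3), (5, 0), (5, 1), (5, 2), (5, 3), (6, 0), (6, 1), (6, 2), (6, 3), (7, 0), (7, 1), (7, 2), (7, 3)]
Holes: [(0, 0), (0, 1), (0, 2), (0, 3), (1, 0), (1, 1), (1, 2), (1, 3), (2, 0), (2, 1), (2, 2), (2, 3), (3, 0), (3, 1), (3, 2), (3, 3), (4, 0), (4, 1), (4, 2), (4, 3), (5, 0), (5, 1), (5, 2), (5, 3), (6, 0), (6, 1), (6, 2), (6, 3), (7, 0), (7, 1), (7, 2), (7, 3)]

Answer: yes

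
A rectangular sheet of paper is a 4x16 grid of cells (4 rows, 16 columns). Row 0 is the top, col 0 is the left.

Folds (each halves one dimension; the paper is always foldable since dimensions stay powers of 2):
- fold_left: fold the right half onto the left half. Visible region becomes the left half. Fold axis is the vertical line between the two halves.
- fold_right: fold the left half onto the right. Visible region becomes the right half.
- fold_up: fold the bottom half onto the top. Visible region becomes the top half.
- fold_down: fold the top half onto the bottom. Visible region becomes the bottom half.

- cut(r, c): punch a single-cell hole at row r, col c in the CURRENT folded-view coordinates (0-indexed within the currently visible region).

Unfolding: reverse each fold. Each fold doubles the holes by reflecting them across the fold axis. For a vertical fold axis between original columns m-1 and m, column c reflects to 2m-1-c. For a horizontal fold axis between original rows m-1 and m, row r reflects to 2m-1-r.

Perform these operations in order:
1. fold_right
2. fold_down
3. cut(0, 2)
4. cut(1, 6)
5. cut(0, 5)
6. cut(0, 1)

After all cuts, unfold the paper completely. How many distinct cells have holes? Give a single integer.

Answer: 16

Derivation:
Op 1 fold_right: fold axis v@8; visible region now rows[0,4) x cols[8,16) = 4x8
Op 2 fold_down: fold axis h@2; visible region now rows[2,4) x cols[8,16) = 2x8
Op 3 cut(0, 2): punch at orig (2,10); cuts so far [(2, 10)]; region rows[2,4) x cols[8,16) = 2x8
Op 4 cut(1, 6): punch at orig (3,14); cuts so far [(2, 10), (3, 14)]; region rows[2,4) x cols[8,16) = 2x8
Op 5 cut(0, 5): punch at orig (2,13); cuts so far [(2, 10), (2, 13), (3, 14)]; region rows[2,4) x cols[8,16) = 2x8
Op 6 cut(0, 1): punch at orig (2,9); cuts so far [(2, 9), (2, 10), (2, 13), (3, 14)]; region rows[2,4) x cols[8,16) = 2x8
Unfold 1 (reflect across h@2): 8 holes -> [(0, 14), (1, 9), (1, 10), (1, 13), (2, 9), (2, 10), (2, 13), (3, 14)]
Unfold 2 (reflect across v@8): 16 holes -> [(0, 1), (0, 14), (1, 2), (1, 5), (1, 6), (1, 9), (1, 10), (1, 13), (2, 2), (2, 5), (2, 6), (2, 9), (2, 10), (2, 13), (3, 1), (3, 14)]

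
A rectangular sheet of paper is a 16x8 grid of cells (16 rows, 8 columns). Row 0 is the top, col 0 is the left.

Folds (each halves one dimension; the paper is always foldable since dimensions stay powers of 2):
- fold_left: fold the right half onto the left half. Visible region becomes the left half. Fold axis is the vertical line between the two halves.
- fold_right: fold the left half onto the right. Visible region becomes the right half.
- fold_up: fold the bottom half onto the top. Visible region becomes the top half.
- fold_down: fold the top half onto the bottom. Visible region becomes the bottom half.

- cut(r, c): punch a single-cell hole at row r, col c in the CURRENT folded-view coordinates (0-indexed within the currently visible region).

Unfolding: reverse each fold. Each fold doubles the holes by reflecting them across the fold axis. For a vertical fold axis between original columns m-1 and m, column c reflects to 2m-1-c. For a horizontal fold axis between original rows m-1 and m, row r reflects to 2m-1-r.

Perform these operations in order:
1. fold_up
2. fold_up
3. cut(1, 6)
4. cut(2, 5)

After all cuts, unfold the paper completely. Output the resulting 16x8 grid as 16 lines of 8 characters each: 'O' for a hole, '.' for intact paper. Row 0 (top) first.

Op 1 fold_up: fold axis h@8; visible region now rows[0,8) x cols[0,8) = 8x8
Op 2 fold_up: fold axis h@4; visible region now rows[0,4) x cols[0,8) = 4x8
Op 3 cut(1, 6): punch at orig (1,6); cuts so far [(1, 6)]; region rows[0,4) x cols[0,8) = 4x8
Op 4 cut(2, 5): punch at orig (2,5); cuts so far [(1, 6), (2, 5)]; region rows[0,4) x cols[0,8) = 4x8
Unfold 1 (reflect across h@4): 4 holes -> [(1, 6), (2, 5), (5, 5), (6, 6)]
Unfold 2 (reflect across h@8): 8 holes -> [(1, 6), (2, 5), (5, 5), (6, 6), (9, 6), (10, 5), (13, 5), (14, 6)]

Answer: ........
......O.
.....O..
........
........
.....O..
......O.
........
........
......O.
.....O..
........
........
.....O..
......O.
........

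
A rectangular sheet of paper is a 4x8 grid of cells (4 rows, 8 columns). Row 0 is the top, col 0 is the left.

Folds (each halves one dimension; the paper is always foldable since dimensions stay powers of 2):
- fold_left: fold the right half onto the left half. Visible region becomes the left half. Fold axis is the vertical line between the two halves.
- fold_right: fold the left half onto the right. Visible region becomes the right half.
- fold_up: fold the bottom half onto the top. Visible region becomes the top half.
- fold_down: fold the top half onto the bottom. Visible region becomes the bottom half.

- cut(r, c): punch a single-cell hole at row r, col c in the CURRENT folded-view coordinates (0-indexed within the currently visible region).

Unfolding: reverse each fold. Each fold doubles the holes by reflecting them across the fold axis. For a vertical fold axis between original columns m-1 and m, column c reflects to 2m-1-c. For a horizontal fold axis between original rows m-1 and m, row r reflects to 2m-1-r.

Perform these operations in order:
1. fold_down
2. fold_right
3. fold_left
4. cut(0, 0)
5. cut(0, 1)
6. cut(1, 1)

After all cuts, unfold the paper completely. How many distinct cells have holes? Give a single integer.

Answer: 24

Derivation:
Op 1 fold_down: fold axis h@2; visible region now rows[2,4) x cols[0,8) = 2x8
Op 2 fold_right: fold axis v@4; visible region now rows[2,4) x cols[4,8) = 2x4
Op 3 fold_left: fold axis v@6; visible region now rows[2,4) x cols[4,6) = 2x2
Op 4 cut(0, 0): punch at orig (2,4); cuts so far [(2, 4)]; region rows[2,4) x cols[4,6) = 2x2
Op 5 cut(0, 1): punch at orig (2,5); cuts so far [(2, 4), (2, 5)]; region rows[2,4) x cols[4,6) = 2x2
Op 6 cut(1, 1): punch at orig (3,5); cuts so far [(2, 4), (2, 5), (3, 5)]; region rows[2,4) x cols[4,6) = 2x2
Unfold 1 (reflect across v@6): 6 holes -> [(2, 4), (2, 5), (2, 6), (2, 7), (3, 5), (3, 6)]
Unfold 2 (reflect across v@4): 12 holes -> [(2, 0), (2, 1), (2, 2), (2, 3), (2, 4), (2, 5), (2, 6), (2, 7), (3, 1), (3, 2), (3, 5), (3, 6)]
Unfold 3 (reflect across h@2): 24 holes -> [(0, 1), (0, 2), (0, 5), (0, 6), (1, 0), (1, 1), (1, 2), (1, 3), (1, 4), (1, 5), (1, 6), (1, 7), (2, 0), (2, 1), (2, 2), (2, 3), (2, 4), (2, 5), (2, 6), (2, 7), (3, 1), (3, 2), (3, 5), (3, 6)]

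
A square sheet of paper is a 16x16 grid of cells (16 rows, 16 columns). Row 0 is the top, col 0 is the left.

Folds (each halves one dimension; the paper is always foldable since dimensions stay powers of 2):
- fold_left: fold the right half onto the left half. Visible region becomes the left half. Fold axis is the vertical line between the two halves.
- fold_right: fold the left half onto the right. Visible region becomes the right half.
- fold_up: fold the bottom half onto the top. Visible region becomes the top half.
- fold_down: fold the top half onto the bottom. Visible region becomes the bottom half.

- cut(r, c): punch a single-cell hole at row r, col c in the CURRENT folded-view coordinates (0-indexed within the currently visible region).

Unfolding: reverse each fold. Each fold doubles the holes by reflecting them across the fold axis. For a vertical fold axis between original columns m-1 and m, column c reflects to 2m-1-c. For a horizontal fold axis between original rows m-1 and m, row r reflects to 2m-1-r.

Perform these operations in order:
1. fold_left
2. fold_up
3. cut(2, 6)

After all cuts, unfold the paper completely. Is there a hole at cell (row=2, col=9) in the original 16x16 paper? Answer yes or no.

Op 1 fold_left: fold axis v@8; visible region now rows[0,16) x cols[0,8) = 16x8
Op 2 fold_up: fold axis h@8; visible region now rows[0,8) x cols[0,8) = 8x8
Op 3 cut(2, 6): punch at orig (2,6); cuts so far [(2, 6)]; region rows[0,8) x cols[0,8) = 8x8
Unfold 1 (reflect across h@8): 2 holes -> [(2, 6), (13, 6)]
Unfold 2 (reflect across v@8): 4 holes -> [(2, 6), (2, 9), (13, 6), (13, 9)]
Holes: [(2, 6), (2, 9), (13, 6), (13, 9)]

Answer: yes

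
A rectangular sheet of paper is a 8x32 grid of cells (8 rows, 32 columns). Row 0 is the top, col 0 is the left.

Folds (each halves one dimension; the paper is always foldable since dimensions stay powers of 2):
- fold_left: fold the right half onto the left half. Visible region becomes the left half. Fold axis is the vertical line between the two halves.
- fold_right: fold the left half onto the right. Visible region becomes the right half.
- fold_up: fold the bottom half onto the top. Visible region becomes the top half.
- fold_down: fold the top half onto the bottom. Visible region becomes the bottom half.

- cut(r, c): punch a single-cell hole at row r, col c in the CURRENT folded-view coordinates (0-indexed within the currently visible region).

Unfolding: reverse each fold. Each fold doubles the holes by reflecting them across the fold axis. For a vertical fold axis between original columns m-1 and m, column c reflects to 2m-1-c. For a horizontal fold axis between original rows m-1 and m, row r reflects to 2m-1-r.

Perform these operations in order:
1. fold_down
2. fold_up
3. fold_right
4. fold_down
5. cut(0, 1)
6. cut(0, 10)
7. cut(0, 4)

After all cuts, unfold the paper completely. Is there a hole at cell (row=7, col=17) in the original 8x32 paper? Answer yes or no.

Answer: yes

Derivation:
Op 1 fold_down: fold axis h@4; visible region now rows[4,8) x cols[0,32) = 4x32
Op 2 fold_up: fold axis h@6; visible region now rows[4,6) x cols[0,32) = 2x32
Op 3 fold_right: fold axis v@16; visible region now rows[4,6) x cols[16,32) = 2x16
Op 4 fold_down: fold axis h@5; visible region now rows[5,6) x cols[16,32) = 1x16
Op 5 cut(0, 1): punch at orig (5,17); cuts so far [(5, 17)]; region rows[5,6) x cols[16,32) = 1x16
Op 6 cut(0, 10): punch at orig (5,26); cuts so far [(5, 17), (5, 26)]; region rows[5,6) x cols[16,32) = 1x16
Op 7 cut(0, 4): punch at orig (5,20); cuts so far [(5, 17), (5, 20), (5, 26)]; region rows[5,6) x cols[16,32) = 1x16
Unfold 1 (reflect across h@5): 6 holes -> [(4, 17), (4, 20), (4, 26), (5, 17), (5, 20), (5, 26)]
Unfold 2 (reflect across v@16): 12 holes -> [(4, 5), (4, 11), (4, 14), (4, 17), (4, 20), (4, 26), (5, 5), (5, 11), (5, 14), (5, 17), (5, 20), (5, 26)]
Unfold 3 (reflect across h@6): 24 holes -> [(4, 5), (4, 11), (4, 14), (4, 17), (4, 20), (4, 26), (5, 5), (5, 11), (5, 14), (5, 17), (5, 20), (5, 26), (6, 5), (6, 11), (6, 14), (6, 17), (6, 20), (6, 26), (7, 5), (7, 11), (7, 14), (7, 17), (7, 20), (7, 26)]
Unfold 4 (reflect across h@4): 48 holes -> [(0, 5), (0, 11), (0, 14), (0, 17), (0, 20), (0, 26), (1, 5), (1, 11), (1, 14), (1, 17), (1, 20), (1, 26), (2, 5), (2, 11), (2, 14), (2, 17), (2, 20), (2, 26), (3, 5), (3, 11), (3, 14), (3, 17), (3, 20), (3, 26), (4, 5), (4, 11), (4, 14), (4, 17), (4, 20), (4, 26), (5, 5), (5, 11), (5, 14), (5, 17), (5, 20), (5, 26), (6, 5), (6, 11), (6, 14), (6, 17), (6, 20), (6, 26), (7, 5), (7, 11), (7, 14), (7, 17), (7, 20), (7, 26)]
Holes: [(0, 5), (0, 11), (0, 14), (0, 17), (0, 20), (0, 26), (1, 5), (1, 11), (1, 14), (1, 17), (1, 20), (1, 26), (2, 5), (2, 11), (2, 14), (2, 17), (2, 20), (2, 26), (3, 5), (3, 11), (3, 14), (3, 17), (3, 20), (3, 26), (4, 5), (4, 11), (4, 14), (4, 17), (4, 20), (4, 26), (5, 5), (5, 11), (5, 14), (5, 17), (5, 20), (5, 26), (6, 5), (6, 11), (6, 14), (6, 17), (6, 20), (6, 26), (7, 5), (7, 11), (7, 14), (7, 17), (7, 20), (7, 26)]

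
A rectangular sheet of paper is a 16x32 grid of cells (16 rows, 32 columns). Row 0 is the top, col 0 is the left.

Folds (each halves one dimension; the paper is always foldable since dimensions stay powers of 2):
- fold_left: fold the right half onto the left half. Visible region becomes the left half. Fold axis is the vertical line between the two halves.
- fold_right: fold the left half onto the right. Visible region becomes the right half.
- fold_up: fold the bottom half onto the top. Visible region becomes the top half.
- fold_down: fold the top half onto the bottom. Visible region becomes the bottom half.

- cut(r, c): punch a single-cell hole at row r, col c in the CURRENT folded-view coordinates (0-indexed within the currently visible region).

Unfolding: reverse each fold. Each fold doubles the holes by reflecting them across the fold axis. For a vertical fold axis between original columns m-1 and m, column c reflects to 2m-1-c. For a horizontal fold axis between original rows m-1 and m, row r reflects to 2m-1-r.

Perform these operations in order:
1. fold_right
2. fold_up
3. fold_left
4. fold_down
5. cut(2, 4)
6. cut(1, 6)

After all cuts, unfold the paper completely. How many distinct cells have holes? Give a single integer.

Answer: 32

Derivation:
Op 1 fold_right: fold axis v@16; visible region now rows[0,16) x cols[16,32) = 16x16
Op 2 fold_up: fold axis h@8; visible region now rows[0,8) x cols[16,32) = 8x16
Op 3 fold_left: fold axis v@24; visible region now rows[0,8) x cols[16,24) = 8x8
Op 4 fold_down: fold axis h@4; visible region now rows[4,8) x cols[16,24) = 4x8
Op 5 cut(2, 4): punch at orig (6,20); cuts so far [(6, 20)]; region rows[4,8) x cols[16,24) = 4x8
Op 6 cut(1, 6): punch at orig (5,22); cuts so far [(5, 22), (6, 20)]; region rows[4,8) x cols[16,24) = 4x8
Unfold 1 (reflect across h@4): 4 holes -> [(1, 20), (2, 22), (5, 22), (6, 20)]
Unfold 2 (reflect across v@24): 8 holes -> [(1, 20), (1, 27), (2, 22), (2, 25), (5, 22), (5, 25), (6, 20), (6, 27)]
Unfold 3 (reflect across h@8): 16 holes -> [(1, 20), (1, 27), (2, 22), (2, 25), (5, 22), (5, 25), (6, 20), (6, 27), (9, 20), (9, 27), (10, 22), (10, 25), (13, 22), (13, 25), (14, 20), (14, 27)]
Unfold 4 (reflect across v@16): 32 holes -> [(1, 4), (1, 11), (1, 20), (1, 27), (2, 6), (2, 9), (2, 22), (2, 25), (5, 6), (5, 9), (5, 22), (5, 25), (6, 4), (6, 11), (6, 20), (6, 27), (9, 4), (9, 11), (9, 20), (9, 27), (10, 6), (10, 9), (10, 22), (10, 25), (13, 6), (13, 9), (13, 22), (13, 25), (14, 4), (14, 11), (14, 20), (14, 27)]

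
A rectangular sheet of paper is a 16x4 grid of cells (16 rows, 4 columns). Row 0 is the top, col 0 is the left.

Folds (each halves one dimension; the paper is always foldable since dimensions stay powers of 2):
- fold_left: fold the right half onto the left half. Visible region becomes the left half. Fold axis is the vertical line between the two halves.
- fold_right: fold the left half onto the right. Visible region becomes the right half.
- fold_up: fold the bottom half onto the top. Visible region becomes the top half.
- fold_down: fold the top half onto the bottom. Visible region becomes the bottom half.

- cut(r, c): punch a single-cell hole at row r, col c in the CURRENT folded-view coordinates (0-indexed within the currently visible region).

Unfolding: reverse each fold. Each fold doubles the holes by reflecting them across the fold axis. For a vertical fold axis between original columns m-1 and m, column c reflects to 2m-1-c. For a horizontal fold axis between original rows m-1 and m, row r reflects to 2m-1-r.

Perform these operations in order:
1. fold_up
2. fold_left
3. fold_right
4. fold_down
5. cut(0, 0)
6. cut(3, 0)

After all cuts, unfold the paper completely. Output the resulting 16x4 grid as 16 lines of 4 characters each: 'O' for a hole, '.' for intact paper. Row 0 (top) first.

Answer: OOOO
....
....
OOOO
OOOO
....
....
OOOO
OOOO
....
....
OOOO
OOOO
....
....
OOOO

Derivation:
Op 1 fold_up: fold axis h@8; visible region now rows[0,8) x cols[0,4) = 8x4
Op 2 fold_left: fold axis v@2; visible region now rows[0,8) x cols[0,2) = 8x2
Op 3 fold_right: fold axis v@1; visible region now rows[0,8) x cols[1,2) = 8x1
Op 4 fold_down: fold axis h@4; visible region now rows[4,8) x cols[1,2) = 4x1
Op 5 cut(0, 0): punch at orig (4,1); cuts so far [(4, 1)]; region rows[4,8) x cols[1,2) = 4x1
Op 6 cut(3, 0): punch at orig (7,1); cuts so far [(4, 1), (7, 1)]; region rows[4,8) x cols[1,2) = 4x1
Unfold 1 (reflect across h@4): 4 holes -> [(0, 1), (3, 1), (4, 1), (7, 1)]
Unfold 2 (reflect across v@1): 8 holes -> [(0, 0), (0, 1), (3, 0), (3, 1), (4, 0), (4, 1), (7, 0), (7, 1)]
Unfold 3 (reflect across v@2): 16 holes -> [(0, 0), (0, 1), (0, 2), (0, 3), (3, 0), (3, 1), (3, 2), (3, 3), (4, 0), (4, 1), (4, 2), (4, 3), (7, 0), (7, 1), (7, 2), (7, 3)]
Unfold 4 (reflect across h@8): 32 holes -> [(0, 0), (0, 1), (0, 2), (0, 3), (3, 0), (3, 1), (3, 2), (3, 3), (4, 0), (4, 1), (4, 2), (4, 3), (7, 0), (7, 1), (7, 2), (7, 3), (8, 0), (8, 1), (8, 2), (8, 3), (11, 0), (11, 1), (11, 2), (11, 3), (12, 0), (12, 1), (12, 2), (12, 3), (15, 0), (15, 1), (15, 2), (15, 3)]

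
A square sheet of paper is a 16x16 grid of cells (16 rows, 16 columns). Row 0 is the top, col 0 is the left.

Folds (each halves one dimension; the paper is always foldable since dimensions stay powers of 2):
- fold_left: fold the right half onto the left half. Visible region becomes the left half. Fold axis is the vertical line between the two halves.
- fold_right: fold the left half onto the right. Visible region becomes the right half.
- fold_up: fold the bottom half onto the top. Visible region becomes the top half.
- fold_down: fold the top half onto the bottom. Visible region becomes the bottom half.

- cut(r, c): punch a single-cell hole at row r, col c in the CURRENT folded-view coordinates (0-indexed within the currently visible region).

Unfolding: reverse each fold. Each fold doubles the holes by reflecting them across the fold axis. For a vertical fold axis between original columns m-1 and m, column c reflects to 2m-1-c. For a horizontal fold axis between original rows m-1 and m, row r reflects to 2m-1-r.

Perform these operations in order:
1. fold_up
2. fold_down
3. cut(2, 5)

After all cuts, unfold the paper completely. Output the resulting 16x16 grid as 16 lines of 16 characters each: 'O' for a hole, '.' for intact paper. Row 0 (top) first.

Op 1 fold_up: fold axis h@8; visible region now rows[0,8) x cols[0,16) = 8x16
Op 2 fold_down: fold axis h@4; visible region now rows[4,8) x cols[0,16) = 4x16
Op 3 cut(2, 5): punch at orig (6,5); cuts so far [(6, 5)]; region rows[4,8) x cols[0,16) = 4x16
Unfold 1 (reflect across h@4): 2 holes -> [(1, 5), (6, 5)]
Unfold 2 (reflect across h@8): 4 holes -> [(1, 5), (6, 5), (9, 5), (14, 5)]

Answer: ................
.....O..........
................
................
................
................
.....O..........
................
................
.....O..........
................
................
................
................
.....O..........
................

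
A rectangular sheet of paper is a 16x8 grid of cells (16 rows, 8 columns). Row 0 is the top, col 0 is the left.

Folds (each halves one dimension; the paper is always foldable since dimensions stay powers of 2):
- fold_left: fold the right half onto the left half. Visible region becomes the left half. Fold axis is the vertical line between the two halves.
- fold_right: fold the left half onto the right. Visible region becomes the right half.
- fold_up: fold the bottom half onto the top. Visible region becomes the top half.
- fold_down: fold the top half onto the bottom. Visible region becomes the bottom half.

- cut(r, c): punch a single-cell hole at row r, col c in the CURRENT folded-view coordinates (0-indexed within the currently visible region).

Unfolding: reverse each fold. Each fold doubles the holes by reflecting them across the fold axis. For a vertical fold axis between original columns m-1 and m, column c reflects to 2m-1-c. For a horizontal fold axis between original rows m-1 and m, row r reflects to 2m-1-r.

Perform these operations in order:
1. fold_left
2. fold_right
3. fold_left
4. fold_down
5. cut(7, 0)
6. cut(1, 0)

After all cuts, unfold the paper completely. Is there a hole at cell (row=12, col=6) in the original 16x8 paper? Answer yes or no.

Op 1 fold_left: fold axis v@4; visible region now rows[0,16) x cols[0,4) = 16x4
Op 2 fold_right: fold axis v@2; visible region now rows[0,16) x cols[2,4) = 16x2
Op 3 fold_left: fold axis v@3; visible region now rows[0,16) x cols[2,3) = 16x1
Op 4 fold_down: fold axis h@8; visible region now rows[8,16) x cols[2,3) = 8x1
Op 5 cut(7, 0): punch at orig (15,2); cuts so far [(15, 2)]; region rows[8,16) x cols[2,3) = 8x1
Op 6 cut(1, 0): punch at orig (9,2); cuts so far [(9, 2), (15, 2)]; region rows[8,16) x cols[2,3) = 8x1
Unfold 1 (reflect across h@8): 4 holes -> [(0, 2), (6, 2), (9, 2), (15, 2)]
Unfold 2 (reflect across v@3): 8 holes -> [(0, 2), (0, 3), (6, 2), (6, 3), (9, 2), (9, 3), (15, 2), (15, 3)]
Unfold 3 (reflect across v@2): 16 holes -> [(0, 0), (0, 1), (0, 2), (0, 3), (6, 0), (6, 1), (6, 2), (6, 3), (9, 0), (9, 1), (9, 2), (9, 3), (15, 0), (15, 1), (15, 2), (15, 3)]
Unfold 4 (reflect across v@4): 32 holes -> [(0, 0), (0, 1), (0, 2), (0, 3), (0, 4), (0, 5), (0, 6), (0, 7), (6, 0), (6, 1), (6, 2), (6, 3), (6, 4), (6, 5), (6, 6), (6, 7), (9, 0), (9, 1), (9, 2), (9, 3), (9, 4), (9, 5), (9, 6), (9, 7), (15, 0), (15, 1), (15, 2), (15, 3), (15, 4), (15, 5), (15, 6), (15, 7)]
Holes: [(0, 0), (0, 1), (0, 2), (0, 3), (0, 4), (0, 5), (0, 6), (0, 7), (6, 0), (6, 1), (6, 2), (6, 3), (6, 4), (6, 5), (6, 6), (6, 7), (9, 0), (9, 1), (9, 2), (9, 3), (9, 4), (9, 5), (9, 6), (9, 7), (15, 0), (15, 1), (15, 2), (15, 3), (15, 4), (15, 5), (15, 6), (15, 7)]

Answer: no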